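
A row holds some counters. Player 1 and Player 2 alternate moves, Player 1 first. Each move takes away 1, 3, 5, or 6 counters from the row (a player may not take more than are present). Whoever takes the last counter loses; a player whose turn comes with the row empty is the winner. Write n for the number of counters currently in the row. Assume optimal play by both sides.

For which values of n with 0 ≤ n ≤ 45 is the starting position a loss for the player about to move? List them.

Positions with no move are W. A position that does have a move is losing for the player to move precisely when every available move leads to a winning position for the opponent. Fill in the labels:
n=0: no move; the opponent has just taken the last counter and therefore loses → W
n=1: →0(W) only, which is W, so L
n=2: →1(L), so W
n=3: →2(W), 0(W) — all W, so L
n=4: →3(L), so W
n=5: →4(W), 2(W), 0(W) — all W, so L
n=6: →5(L), so W
n=7: →1(L), so W
n=8: →5(L), so W
n=9: →3(L), so W
n=10: →5(L), so W
n=11: →5(L), so W
n=12: →11(W), 9(W), 7(W), 6(W) — all W, so L
n=13: →12(L), so W
n=14: →13(W), 11(W), 9(W), 8(W) — all W, so L
n=15: →14(L), so W
n=16: →15(W), 13(W), 11(W), 10(W) — all W, so L
n=17: →16(L), so W
n=18: →12(L), so W
n=19: →16(L), so W
n=20: →14(L), so W
n=21: →16(L), so W
n=22: →16(L), so W
n=23: →22(W), 20(W), 18(W), 17(W) — all W, so L
n=24: →23(L), so W
n=25: →24(W), 22(W), 20(W), 19(W) — all W, so L
n=26: →25(L), so W
n=27: →26(W), 24(W), 22(W), 21(W) — all W, so L
n=28: →27(L), so W
n=29: →23(L), so W
n=30: →27(L), so W
n=31: →25(L), so W
n=32: →27(L), so W
n=33: →27(L), so W
n=34: →33(W), 31(W), 29(W), 28(W) — all W, so L
n=35: →34(L), so W
n=36: →35(W), 33(W), 31(W), 30(W) — all W, so L
n=37: →36(L), so W
n=38: →37(W), 35(W), 33(W), 32(W) — all W, so L
n=39: →38(L), so W
n=40: →34(L), so W
n=41: →38(L), so W
n=42: →36(L), so W
n=43: →38(L), so W
n=44: →38(L), so W
n=45: →44(W), 42(W), 40(W), 39(W) — all W, so L
The losing starting values of n are exactly the entries labelled L in this table (13 of them).

1, 3, 5, 12, 14, 16, 23, 25, 27, 34, 36, 38, 45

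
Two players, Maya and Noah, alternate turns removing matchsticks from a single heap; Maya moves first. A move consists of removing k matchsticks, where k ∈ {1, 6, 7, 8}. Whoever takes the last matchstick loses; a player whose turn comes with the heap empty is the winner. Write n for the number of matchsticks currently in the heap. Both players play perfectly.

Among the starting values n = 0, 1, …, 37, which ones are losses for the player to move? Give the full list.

Compute win/loss labels from the base case upward. A position with no move is W. Any other position is W if it can reach an L in one move, else L.
n=0: no move; the opponent has just taken the last matchstick and therefore loses → W
n=1: →0(W) only, which is W, so L
n=2: →1(L), so W
n=3: →2(W) only, which is W, so L
n=4: →3(L), so W
n=5: →4(W) only, which is W, so L
n=6: →5(L), so W
n=7: →1(L), so W
n=8: →1(L), so W
n=9: →3(L), so W
n=10: →3(L), so W
n=11: →5(L), so W
n=12: →5(L), so W
n=13: →5(L), so W
n=14: →13(W), 8(W), 7(W), 6(W) — all W, so L
n=15: →14(L), so W
n=16: →15(W), 10(W), 9(W), 8(W) — all W, so L
n=17: →16(L), so W
n=18: →17(W), 12(W), 11(W), 10(W) — all W, so L
n=19: →18(L), so W
n=20: →14(L), so W
n=21: →14(L), so W
n=22: →16(L), so W
n=23: →16(L), so W
n=24: →18(L), so W
n=25: →18(L), so W
n=26: →18(L), so W
n=27: →26(W), 21(W), 20(W), 19(W) — all W, so L
n=28: →27(L), so W
n=29: →28(W), 23(W), 22(W), 21(W) — all W, so L
n=30: →29(L), so W
n=31: →30(W), 25(W), 24(W), 23(W) — all W, so L
n=32: →31(L), so W
n=33: →27(L), so W
n=34: →27(L), so W
n=35: →29(L), so W
n=36: →29(L), so W
n=37: →31(L), so W
Reading off the rows marked L gives the requested list; there are 9 such values of n.

1, 3, 5, 14, 16, 18, 27, 29, 31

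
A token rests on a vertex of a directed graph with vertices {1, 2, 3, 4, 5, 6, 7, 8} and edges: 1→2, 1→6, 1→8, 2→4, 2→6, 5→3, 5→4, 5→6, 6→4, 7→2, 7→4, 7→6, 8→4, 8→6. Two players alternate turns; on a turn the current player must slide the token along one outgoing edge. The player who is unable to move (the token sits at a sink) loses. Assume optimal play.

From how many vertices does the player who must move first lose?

Work bottom-up. With no move the player to move loses. Otherwise the position is W if at least one move leads to an L position for the opponent, and L if every move leads to a W.
Every edge goes from a vertex to one that appears earlier in the order 3, 4, 6, 8, 2, 5, 1, 7, so processing vertices in that order labels each vertex after all of its successors.
3: no outgoing edge → L
4: no outgoing edge → L
6: reaches L-position 4 → W
8: reaches L-position 4 → W
2: reaches L-position 4 → W
5: reaches L-position 4 → W
1: only reaches 2(W), 8(W), 6(W), all W → L
7: reaches L-position 4 → W
The L vertices are 1, 3, 4; that is 3 in all.

3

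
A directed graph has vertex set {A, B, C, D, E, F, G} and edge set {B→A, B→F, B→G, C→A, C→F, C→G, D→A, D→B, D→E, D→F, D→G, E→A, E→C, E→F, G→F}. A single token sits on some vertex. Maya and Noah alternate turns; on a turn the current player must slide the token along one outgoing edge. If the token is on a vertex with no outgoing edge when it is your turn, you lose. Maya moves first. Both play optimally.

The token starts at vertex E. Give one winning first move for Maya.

Move to F.

Work bottom-up. With no move the player to move loses. Otherwise the position is W if at least one move leads to an L position for the opponent, and L if every move leads to a W.
Every edge goes from a vertex to one that appears earlier in the order A, F, G, C, E, B, D, so processing vertices in that order labels each vertex after all of its successors.
A: no outgoing edge → L
F: no outgoing edge → L
G: →F(L), so W
C: →F(L), so W
E: →F(L), so W
B: →F(L), so W
D: →F(L), so W
From E, the L positions reachable in one move are: F, A. Any move reaching one of these is winning.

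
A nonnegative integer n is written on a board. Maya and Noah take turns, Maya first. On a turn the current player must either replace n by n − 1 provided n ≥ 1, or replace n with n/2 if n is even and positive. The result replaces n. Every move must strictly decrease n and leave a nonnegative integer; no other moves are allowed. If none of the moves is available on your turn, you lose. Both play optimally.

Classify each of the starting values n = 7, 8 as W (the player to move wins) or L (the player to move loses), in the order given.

Label each position W (a win for the player to move) or L (a loss). A position with no legal move is L; any other position is W exactly when some move reaches an L, and L when every move reaches a W.
n=0: no move → L
n=1: →0(L), so W
n=2: →1(W) only, which is W, so L
n=3: →2(L), so W
n=4: →2(L), so W
n=5: →4(W) only, which is W, so L
n=6: →5(L), so W
n=7: →6(W) only, which is W, so L
n=8: →7(L), so W

7: L, 8: W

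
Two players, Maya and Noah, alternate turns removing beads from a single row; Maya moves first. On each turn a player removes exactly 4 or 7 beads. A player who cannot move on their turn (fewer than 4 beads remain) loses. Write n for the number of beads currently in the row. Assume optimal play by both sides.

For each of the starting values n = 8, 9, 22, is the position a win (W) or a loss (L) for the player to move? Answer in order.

Use the standard recursion: the mover loses at a terminal position; elsewhere, the mover wins exactly when some move hands the opponent an L position.
n=0: no move → L
n=1: no move → L
n=2: no move → L
n=3: no move → L
n=4: W (go to 0, an L position)
n=5: W (go to 1, an L position)
n=6: W (go to 2, an L position)
n=7: W (go to 3, an L position)
n=8: W (go to 1, an L position)
n=9: W (go to 2, an L position)
n=10: W (go to 3, an L position)
n=11: L (options 7(W), 4(W) are all W)
n=12: L (options 8(W), 5(W) are all W)
n=13: L (options 9(W), 6(W) are all W)
n=14: L (options 10(W), 7(W) are all W)
n=15: W (go to 11, an L position)
n=16: W (go to 12, an L position)
n=17: W (go to 13, an L position)
n=18: W (go to 14, an L position)
n=19: W (go to 12, an L position)
n=20: W (go to 13, an L position)
n=21: W (go to 14, an L position)
n=22: L (options 18(W), 15(W) are all W)

8: W, 9: W, 22: L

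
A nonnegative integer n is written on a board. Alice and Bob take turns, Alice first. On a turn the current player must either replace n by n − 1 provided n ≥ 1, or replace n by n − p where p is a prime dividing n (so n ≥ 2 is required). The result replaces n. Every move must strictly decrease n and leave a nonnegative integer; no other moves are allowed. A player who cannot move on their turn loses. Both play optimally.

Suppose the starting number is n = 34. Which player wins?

Work bottom-up. With no move the player to move loses. Otherwise the position is W if at least one move leads to an L position for the opponent, and L if every move leads to a W.
n=0: no move → L
n=1: →0(L), so W
n=2: →0(L), so W
n=3: →0(L), so W
n=4: →2(W), 3(W) — all W, so L
n=5: →0(L), so W
n=6: →4(L), so W
n=7: →0(L), so W
n=8: →6(W), 7(W) — all W, so L
n=9: →8(L), so W
n=10: →8(L), so W
n=11: →0(L), so W
n=12: →9(W), 10(W), 11(W) — all W, so L
n=13: →0(L), so W
n=14: →12(L), so W
n=15: →12(L), so W
n=16: →14(W), 15(W) — all W, so L
n=17: →0(L), so W
n=18: →16(L), so W
n=19: →0(L), so W
n=20: →15(W), 18(W), 19(W) — all W, so L
n=21: →20(L), so W
n=22: →20(L), so W
n=23: →0(L), so W
n=24: →21(W), 22(W), 23(W) — all W, so L
n=25: →20(L), so W
n=26: →24(L), so W
n=27: →24(L), so W
n=28: →21(W), 26(W), 27(W) — all W, so L
n=29: →0(L), so W
n=30: →28(L), so W
n=31: →0(L), so W
n=32: →30(W), 31(W) — all W, so L
n=33: →32(L), so W
n=34: →32(L), so W
The starting position 34 is W: Alice should move to 32, handing over an L position.

Alice wins.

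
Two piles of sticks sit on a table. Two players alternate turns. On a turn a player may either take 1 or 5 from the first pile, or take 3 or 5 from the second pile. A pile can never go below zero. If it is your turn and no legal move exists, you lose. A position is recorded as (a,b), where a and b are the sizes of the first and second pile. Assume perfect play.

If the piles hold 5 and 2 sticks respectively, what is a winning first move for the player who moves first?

Compute win/loss labels from the base case upward. A position with no move is L. Any other position is W if it can reach an L in one move, else L.
No move ever increases a pile, so every position that can arise here has a ≤ 5 and b ≤ 2; it is enough to label the cells with 0 ≤ a ≤ 5 and 0 ≤ b ≤ 2.
Every move lowers a or b (never raises either), so fill the grid row by row in increasing a, and left to right within a row: each cell's successors are then already labelled.
      b=0  b=1  b=2
a=0:    L    L    L
a=1:    W    W    W
a=2:    L    L    L
a=3:    W    W    W
a=4:    L    L    L
a=5:    W    W    W
Cells with no legal move (terminal, hence L): (0,0), (0,1), (0,2).
The remaining L cells, each justified by listing all of its moves:
(2,0): →(1,0)(W) only, which is W, so L
(2,1): →(1,1)(W) only, which is W, so L
(2,2): →(1,2)(W) only, which is W, so L
(4,0): →(3,0)(W) only, which is W, so L
(4,1): →(3,1)(W) only, which is W, so L
(4,2): →(3,2)(W) only, which is W, so L
Every other cell has at least one move into one of the L cells above, so it is W.
From (5,2), the L positions reachable in one move are: (4,2), (0,2). Any move reaching one of these is winning.

Move to (4,2).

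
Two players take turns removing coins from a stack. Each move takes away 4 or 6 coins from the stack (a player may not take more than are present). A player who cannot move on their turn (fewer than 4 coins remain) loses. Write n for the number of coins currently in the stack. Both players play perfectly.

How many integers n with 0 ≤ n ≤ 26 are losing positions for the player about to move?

12

Classify positions by backward induction: terminal positions (no move available) are L. From any other position, the mover wins iff some move reaches an L.
n=0: no move → L
n=1: no move → L
n=2: no move → L
n=3: no move → L
n=4: can move to 0, which is L ⇒ W
n=5: can move to 1, which is L ⇒ W
n=6: can move to 2, which is L ⇒ W
n=7: can move to 3, which is L ⇒ W
n=8: can move to 2, which is L ⇒ W
n=9: can move to 3, which is L ⇒ W
n=10: moves to 6(W), 4(W); every one is W ⇒ L
n=11: moves to 7(W), 5(W); every one is W ⇒ L
n=12: moves to 8(W), 6(W); every one is W ⇒ L
n=13: moves to 9(W), 7(W); every one is W ⇒ L
n=14: can move to 10, which is L ⇒ W
n=15: can move to 11, which is L ⇒ W
n=16: can move to 12, which is L ⇒ W
n=17: can move to 13, which is L ⇒ W
n=18: can move to 12, which is L ⇒ W
n=19: can move to 13, which is L ⇒ W
n=20: moves to 16(W), 14(W); every one is W ⇒ L
n=21: moves to 17(W), 15(W); every one is W ⇒ L
n=22: moves to 18(W), 16(W); every one is W ⇒ L
n=23: moves to 19(W), 17(W); every one is W ⇒ L
n=24: can move to 20, which is L ⇒ W
n=25: can move to 21, which is L ⇒ W
n=26: can move to 22, which is L ⇒ W
L entries with 0 ≤ n ≤ 26: n = 0, 1, 2, 3, 10, 11, 12, 13, 20, 21, 22, 23; that makes 12.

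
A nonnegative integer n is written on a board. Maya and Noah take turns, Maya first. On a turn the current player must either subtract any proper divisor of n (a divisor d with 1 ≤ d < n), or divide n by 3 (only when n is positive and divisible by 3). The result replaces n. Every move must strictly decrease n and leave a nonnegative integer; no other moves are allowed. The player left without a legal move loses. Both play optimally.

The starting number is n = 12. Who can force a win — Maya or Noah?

Maya wins.

Label each position W (a win for the player to move) or L (a loss). A position with no legal move is L; any other position is W exactly when some move reaches an L, and L when every move reaches a W.
n=0: no move → L
n=1: no move → L
n=2: can move to 1, which is L ⇒ W
n=3: can move to 1, which is L ⇒ W
n=4: moves to 2(W), 3(W); every one is W ⇒ L
n=5: can move to 4, which is L ⇒ W
n=6: can move to 4, which is L ⇒ W
n=7: the only move is to 6(W), a W ⇒ L
n=8: can move to 4, which is L ⇒ W
n=9: moves to 3(W), 6(W), 8(W); every one is W ⇒ L
n=10: can move to 9, which is L ⇒ W
n=11: the only move is to 10(W), a W ⇒ L
n=12: can move to 4, which is L ⇒ W
From 12 Maya can move to 4, reaching an L position.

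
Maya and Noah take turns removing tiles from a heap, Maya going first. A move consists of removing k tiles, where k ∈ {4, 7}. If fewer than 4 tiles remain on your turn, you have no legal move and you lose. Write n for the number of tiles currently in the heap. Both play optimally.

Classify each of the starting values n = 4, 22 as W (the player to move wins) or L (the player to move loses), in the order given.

Positions with no move are L. A position that does have a move is losing for the player to move precisely when every available move leads to a winning position for the opponent. Fill in the labels:
n=0: no move → L
n=1: no move → L
n=2: no move → L
n=3: no move → L
n=4: W (go to 0, an L position)
n=5: W (go to 1, an L position)
n=6: W (go to 2, an L position)
n=7: W (go to 3, an L position)
n=8: W (go to 1, an L position)
n=9: W (go to 2, an L position)
n=10: W (go to 3, an L position)
n=11: L (options 7(W), 4(W) are all W)
n=12: L (options 8(W), 5(W) are all W)
n=13: L (options 9(W), 6(W) are all W)
n=14: L (options 10(W), 7(W) are all W)
n=15: W (go to 11, an L position)
n=16: W (go to 12, an L position)
n=17: W (go to 13, an L position)
n=18: W (go to 14, an L position)
n=19: W (go to 12, an L position)
n=20: W (go to 13, an L position)
n=21: W (go to 14, an L position)
n=22: L (options 18(W), 15(W) are all W)

4: W, 22: L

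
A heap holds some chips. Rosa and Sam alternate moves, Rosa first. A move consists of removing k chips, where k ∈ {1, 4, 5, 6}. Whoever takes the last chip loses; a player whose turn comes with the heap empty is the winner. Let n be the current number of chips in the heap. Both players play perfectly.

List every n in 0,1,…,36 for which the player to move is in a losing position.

Build the W/L table. Terminal = W. A non-terminal position is W if it has a move to some L; otherwise it is L.
n=0: no move; the opponent has just taken the last chip and therefore loses → W
n=1: L (sole option 0(W) is W)
n=2: W (go to 1, an L position)
n=3: L (sole option 2(W) is W)
n=4: W (go to 3, an L position)
n=5: W (go to 1, an L position)
n=6: W (go to 1, an L position)
n=7: W (go to 3, an L position)
n=8: W (go to 3, an L position)
n=9: W (go to 3, an L position)
n=10: L (options 9(W), 6(W), 5(W), 4(W) are all W)
n=11: W (go to 10, an L position)
n=12: L (options 11(W), 8(W), 7(W), 6(W) are all W)
n=13: W (go to 12, an L position)
n=14: W (go to 10, an L position)
n=15: W (go to 10, an L position)
n=16: W (go to 12, an L position)
n=17: W (go to 12, an L position)
n=18: W (go to 12, an L position)
n=19: L (options 18(W), 15(W), 14(W), 13(W) are all W)
n=20: W (go to 19, an L position)
n=21: L (options 20(W), 17(W), 16(W), 15(W) are all W)
n=22: W (go to 21, an L position)
n=23: W (go to 19, an L position)
n=24: W (go to 19, an L position)
n=25: W (go to 21, an L position)
n=26: W (go to 21, an L position)
n=27: W (go to 21, an L position)
n=28: L (options 27(W), 24(W), 23(W), 22(W) are all W)
n=29: W (go to 28, an L position)
n=30: L (options 29(W), 26(W), 25(W), 24(W) are all W)
n=31: W (go to 30, an L position)
n=32: W (go to 28, an L position)
n=33: W (go to 28, an L position)
n=34: W (go to 30, an L position)
n=35: W (go to 30, an L position)
n=36: W (go to 30, an L position)
Reading off the rows marked L gives the requested list; there are 8 such values of n.

1, 3, 10, 12, 19, 21, 28, 30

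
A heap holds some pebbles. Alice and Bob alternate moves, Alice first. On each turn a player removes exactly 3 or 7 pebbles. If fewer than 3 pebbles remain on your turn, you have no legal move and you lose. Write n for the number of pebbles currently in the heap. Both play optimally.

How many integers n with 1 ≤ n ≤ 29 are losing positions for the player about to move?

Work bottom-up. With no move the player to move loses. Otherwise the position is W if at least one move leads to an L position for the opponent, and L if every move leads to a W.
n=0: no move → L
n=1: no move → L
n=2: no move → L
n=3: can move to 0, which is L ⇒ W
n=4: can move to 1, which is L ⇒ W
n=5: can move to 2, which is L ⇒ W
n=6: the only move is to 3(W), a W ⇒ L
n=7: can move to 0, which is L ⇒ W
n=8: can move to 1, which is L ⇒ W
n=9: can move to 6, which is L ⇒ W
n=10: moves to 7(W), 3(W); every one is W ⇒ L
n=11: moves to 8(W), 4(W); every one is W ⇒ L
n=12: moves to 9(W), 5(W); every one is W ⇒ L
n=13: can move to 10, which is L ⇒ W
n=14: can move to 11, which is L ⇒ W
n=15: can move to 12, which is L ⇒ W
n=16: moves to 13(W), 9(W); every one is W ⇒ L
n=17: can move to 10, which is L ⇒ W
n=18: can move to 11, which is L ⇒ W
n=19: can move to 16, which is L ⇒ W
n=20: moves to 17(W), 13(W); every one is W ⇒ L
n=21: moves to 18(W), 14(W); every one is W ⇒ L
n=22: moves to 19(W), 15(W); every one is W ⇒ L
n=23: can move to 20, which is L ⇒ W
n=24: can move to 21, which is L ⇒ W
n=25: can move to 22, which is L ⇒ W
n=26: moves to 23(W), 19(W); every one is W ⇒ L
n=27: can move to 20, which is L ⇒ W
n=28: can move to 21, which is L ⇒ W
n=29: can move to 26, which is L ⇒ W
L entries with 1 ≤ n ≤ 29 (n=0 is outside the asked range and is not counted): n = 1, 2, 6, 10, 11, 12, 16, 20, 21, 22, 26; that makes 11.

11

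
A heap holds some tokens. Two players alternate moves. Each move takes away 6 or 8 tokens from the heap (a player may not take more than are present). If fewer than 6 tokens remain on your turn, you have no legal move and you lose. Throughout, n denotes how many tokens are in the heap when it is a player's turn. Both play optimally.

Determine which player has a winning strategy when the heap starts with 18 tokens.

The second player wins.

Label each position W (a win for the player to move) or L (a loss). A position with no legal move is L; any other position is W exactly when some move reaches an L, and L when every move reaches a W.
n=0: no move → L
n=1: no move → L
n=2: no move → L
n=3: no move → L
n=4: no move → L
n=5: no move → L
n=6: →0(L), so W
n=7: →1(L), so W
n=8: →2(L), so W
n=9: →3(L), so W
n=10: →4(L), so W
n=11: →5(L), so W
n=12: →4(L), so W
n=13: →5(L), so W
n=14: →8(W), 6(W) — all W, so L
n=15: →9(W), 7(W) — all W, so L
n=16: →10(W), 8(W) — all W, so L
n=17: →11(W), 9(W) — all W, so L
n=18: →12(W), 10(W) — all W, so L
Every move from 18 reaches a W position, so the mover loses.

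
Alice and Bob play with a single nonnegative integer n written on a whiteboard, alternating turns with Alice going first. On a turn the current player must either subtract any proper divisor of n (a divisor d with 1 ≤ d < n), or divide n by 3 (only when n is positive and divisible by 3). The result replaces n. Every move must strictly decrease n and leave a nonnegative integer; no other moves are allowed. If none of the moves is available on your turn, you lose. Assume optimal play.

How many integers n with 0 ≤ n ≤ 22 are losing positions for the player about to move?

10

Classify positions by backward induction: terminal positions (no move available) are L. From any other position, the mover wins iff some move reaches an L.
n=0: no move → L
n=1: no move → L
n=2: can move to 1, which is L ⇒ W
n=3: can move to 1, which is L ⇒ W
n=4: moves to 2(W), 3(W); every one is W ⇒ L
n=5: can move to 4, which is L ⇒ W
n=6: can move to 4, which is L ⇒ W
n=7: the only move is to 6(W), a W ⇒ L
n=8: can move to 4, which is L ⇒ W
n=9: moves to 3(W), 6(W), 8(W); every one is W ⇒ L
n=10: can move to 9, which is L ⇒ W
n=11: the only move is to 10(W), a W ⇒ L
n=12: can move to 4, which is L ⇒ W
n=13: the only move is to 12(W), a W ⇒ L
n=14: can move to 7, which is L ⇒ W
n=15: moves to 5(W), 10(W), 12(W), 14(W); every one is W ⇒ L
n=16: can move to 15, which is L ⇒ W
n=17: the only move is to 16(W), a W ⇒ L
n=18: can move to 9, which is L ⇒ W
n=19: the only move is to 18(W), a W ⇒ L
n=20: can move to 15, which is L ⇒ W
n=21: can move to 7, which is L ⇒ W
n=22: can move to 11, which is L ⇒ W
L entries with 0 ≤ n ≤ 22: n = 0, 1, 4, 7, 9, 11, 13, 15, 17, 19; that makes 10.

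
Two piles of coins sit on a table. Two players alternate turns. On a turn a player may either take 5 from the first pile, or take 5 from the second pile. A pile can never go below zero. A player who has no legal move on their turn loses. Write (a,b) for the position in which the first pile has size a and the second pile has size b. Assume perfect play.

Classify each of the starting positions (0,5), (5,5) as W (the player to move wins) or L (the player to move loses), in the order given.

(0,5): W, (5,5): L

Use the standard recursion: the mover loses at a terminal position; elsewhere, the mover wins exactly when some move hands the opponent an L position.
No move ever increases a pile, so every position that can arise here has a ≤ 5 and b ≤ 5; it is enough to label the cells with 0 ≤ a ≤ 5 and 0 ≤ b ≤ 5.
Every move lowers a or b (never raises either), so fill the grid row by row in increasing a, and left to right within a row: each cell's successors are then already labelled.
      b=0  b=1  b=2  b=3  b=4  b=5
a=0:    L    L    L    L    L    W
a=1:    L    L    L    L    L    W
a=2:    L    L    L    L    L    W
a=3:    L    L    L    L    L    W
a=4:    L    L    L    L    L    W
a=5:    W    W    W    W    W    L
Cells with no legal move (terminal, hence L): (0,0), (0,1), (0,2), (0,3), (0,4), (1,0), (1,1), (1,2), (1,3), (1,4), (2,0), (2,1), (2,2), (2,3), (2,4), (3,0), (3,1), (3,2), (3,3), (3,4), (4,0), (4,1), (4,2), (4,3), (4,4).
The remaining L cells, each justified by listing all of its moves:
(5,5): moves to (0,5)(W), (5,0)(W); every one is W ⇒ L
Every other cell has at least one move into one of the L cells above, so it is W.
(0,5): the move to (0,0) reaches an L cell, so W
(5,5): one of the L cells justified above, so L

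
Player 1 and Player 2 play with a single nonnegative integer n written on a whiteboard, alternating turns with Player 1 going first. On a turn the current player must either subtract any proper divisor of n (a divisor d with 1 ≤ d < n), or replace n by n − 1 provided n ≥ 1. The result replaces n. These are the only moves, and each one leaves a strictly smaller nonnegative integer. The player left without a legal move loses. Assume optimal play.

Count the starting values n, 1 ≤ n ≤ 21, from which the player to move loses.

Classify positions by backward induction: terminal positions (no move available) are L. From any other position, the mover wins iff some move reaches an L.
n=0: no move → L
n=1: can move to 0, which is L ⇒ W
n=2: the only move is to 1(W), a W ⇒ L
n=3: can move to 2, which is L ⇒ W
n=4: can move to 2, which is L ⇒ W
n=5: the only move is to 4(W), a W ⇒ L
n=6: can move to 5, which is L ⇒ W
n=7: the only move is to 6(W), a W ⇒ L
n=8: can move to 7, which is L ⇒ W
n=9: moves to 6(W), 8(W); every one is W ⇒ L
n=10: can move to 5, which is L ⇒ W
n=11: the only move is to 10(W), a W ⇒ L
n=12: can move to 9, which is L ⇒ W
n=13: the only move is to 12(W), a W ⇒ L
n=14: can move to 7, which is L ⇒ W
n=15: moves to 10(W), 12(W), 14(W); every one is W ⇒ L
n=16: can move to 15, which is L ⇒ W
n=17: the only move is to 16(W), a W ⇒ L
n=18: can move to 9, which is L ⇒ W
n=19: the only move is to 18(W), a W ⇒ L
n=20: can move to 15, which is L ⇒ W
n=21: moves to 14(W), 18(W), 20(W); every one is W ⇒ L
L entries with 1 ≤ n ≤ 21 (n=0 is outside the asked range and is not counted): n = 2, 5, 7, 9, 11, 13, 15, 17, 19, 21; that makes 10.

10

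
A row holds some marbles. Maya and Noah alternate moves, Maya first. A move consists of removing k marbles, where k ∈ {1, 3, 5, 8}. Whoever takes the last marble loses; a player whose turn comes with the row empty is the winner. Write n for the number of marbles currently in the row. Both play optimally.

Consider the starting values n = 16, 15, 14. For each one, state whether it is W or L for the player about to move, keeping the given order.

16: L, 15: W, 14: L

Compute win/loss labels from the base case upward. A position with no move is W. Any other position is W if it can reach an L in one move, else L.
n=0: no move; the opponent has just taken the last marble and therefore loses → W
n=1: →0(W) only, which is W, so L
n=2: →1(L), so W
n=3: →2(W), 0(W) — all W, so L
n=4: →3(L), so W
n=5: →4(W), 2(W), 0(W) — all W, so L
n=6: →5(L), so W
n=7: →6(W), 4(W), 2(W) — all W, so L
n=8: →7(L), so W
n=9: →1(L), so W
n=10: →7(L), so W
n=11: →3(L), so W
n=12: →7(L), so W
n=13: →5(L), so W
n=14: →13(W), 11(W), 9(W), 6(W) — all W, so L
n=15: →14(L), so W
n=16: →15(W), 13(W), 11(W), 8(W) — all W, so L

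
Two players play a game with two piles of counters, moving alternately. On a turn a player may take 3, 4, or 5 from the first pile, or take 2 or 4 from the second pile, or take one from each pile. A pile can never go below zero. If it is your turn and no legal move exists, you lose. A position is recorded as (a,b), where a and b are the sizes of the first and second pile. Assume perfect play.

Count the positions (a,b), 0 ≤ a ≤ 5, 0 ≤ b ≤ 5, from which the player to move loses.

Build the W/L table. Terminal = L. A non-terminal position is W if it has a move to some L; otherwise it is L.
Every move lowers a or b (never raises either), so fill the grid row by row in increasing a, and left to right within a row: each cell's successors are then already labelled.
      b=0  b=1  b=2  b=3  b=4  b=5
a=0:    L    L    W    W    W    W
a=1:    L    W    W    L    W    W
a=2:    L    W    W    L    W    W
a=3:    W    W    L    L    W    W
a=4:    W    W    L    W    W    L
a=5:    W    W    L    W    W    L
Cells with no legal move (terminal, hence L): (0,0), (0,1), (1,0), (2,0).
The remaining L cells, each justified by listing all of its moves:
(1,3): →(1,1)(W), (0,2)(W) — all W, so L
(2,3): →(2,1)(W), (1,2)(W) — all W, so L
(3,2): →(0,2)(W), (3,0)(W), (2,1)(W) — all W, so L
(3,3): →(0,3)(W), (3,1)(W), (2,2)(W) — all W, so L
(4,2): →(1,2)(W), (0,2)(W), (4,0)(W), (3,1)(W) — all W, so L
(4,5): →(1,5)(W), (0,5)(W), (4,3)(W), (4,1)(W), (3,4)(W) — all W, so L
(5,2): →(2,2)(W), (1,2)(W), (0,2)(W), (5,0)(W), (4,1)(W) — all W, so L
(5,5): →(2,5)(W), (1,5)(W), (0,5)(W), (5,3)(W), (5,1)(W), (4,4)(W) — all W, so L
Every other cell has at least one move into one of the L cells above, so it is W.
L cells per row: a=0: 2, a=1: 2, a=2: 2, a=3: 2, a=4: 2, a=5: 2; total 12.

12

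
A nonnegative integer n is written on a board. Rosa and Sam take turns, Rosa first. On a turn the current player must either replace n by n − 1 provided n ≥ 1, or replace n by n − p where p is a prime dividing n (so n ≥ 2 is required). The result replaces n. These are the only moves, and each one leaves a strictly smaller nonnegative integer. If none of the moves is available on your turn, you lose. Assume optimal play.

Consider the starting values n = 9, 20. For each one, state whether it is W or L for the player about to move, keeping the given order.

9: W, 20: L

Classify positions by backward induction: terminal positions (no move available) are L. From any other position, the mover wins iff some move reaches an L.
n=0: no move → L
n=1: W (go to 0, an L position)
n=2: W (go to 0, an L position)
n=3: W (go to 0, an L position)
n=4: L (options 2(W), 3(W) are all W)
n=5: W (go to 0, an L position)
n=6: W (go to 4, an L position)
n=7: W (go to 0, an L position)
n=8: L (options 6(W), 7(W) are all W)
n=9: W (go to 8, an L position)
n=10: W (go to 8, an L position)
n=11: W (go to 0, an L position)
n=12: L (options 9(W), 10(W), 11(W) are all W)
n=13: W (go to 0, an L position)
n=14: W (go to 12, an L position)
n=15: W (go to 12, an L position)
n=16: L (options 14(W), 15(W) are all W)
n=17: W (go to 0, an L position)
n=18: W (go to 16, an L position)
n=19: W (go to 0, an L position)
n=20: L (options 15(W), 18(W), 19(W) are all W)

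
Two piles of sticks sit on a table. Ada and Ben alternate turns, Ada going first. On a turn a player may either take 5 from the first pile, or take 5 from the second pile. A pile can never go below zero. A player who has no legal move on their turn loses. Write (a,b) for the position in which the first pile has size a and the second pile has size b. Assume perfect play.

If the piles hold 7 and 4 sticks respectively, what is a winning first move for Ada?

Build the W/L table. Terminal = L. A non-terminal position is W if it has a move to some L; otherwise it is L.
No move ever increases a pile, so every position that can arise here has a ≤ 7 and b ≤ 4; it is enough to label the cells with 0 ≤ a ≤ 7 and 0 ≤ b ≤ 4.
Every move lowers a or b (never raises either), so fill the grid row by row in increasing a, and left to right within a row: each cell's successors are then already labelled.
      b=0  b=1  b=2  b=3  b=4
a=0:    L    L    L    L    L
a=1:    L    L    L    L    L
a=2:    L    L    L    L    L
a=3:    L    L    L    L    L
a=4:    L    L    L    L    L
a=5:    W    W    W    W    W
a=6:    W    W    W    W    W
a=7:    W    W    W    W    W
Cells with no legal move (terminal, hence L): (0,0), (0,1), (0,2), (0,3), (0,4), (1,0), (1,1), (1,2), (1,3), (1,4), (2,0), (2,1), (2,2), (2,3), (2,4), (3,0), (3,1), (3,2), (3,3), (3,4), (4,0), (4,1), (4,2), (4,3), (4,4).
Every other cell has at least one move into one of the L cells above, so it is W.
From (7,4), the L positions reachable in one move are: (2,4).

Move to (2,4).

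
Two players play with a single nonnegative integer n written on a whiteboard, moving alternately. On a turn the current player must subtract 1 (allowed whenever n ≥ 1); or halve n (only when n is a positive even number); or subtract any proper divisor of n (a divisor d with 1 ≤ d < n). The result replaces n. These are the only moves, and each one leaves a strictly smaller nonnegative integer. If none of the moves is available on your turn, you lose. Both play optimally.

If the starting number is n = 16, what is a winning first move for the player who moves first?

Positions with no move are L. A position that does have a move is losing for the player to move precisely when every available move leads to a winning position for the opponent. Fill in the labels:
n=0: no move → L
n=1: can move to 0, which is L ⇒ W
n=2: the only move is to 1(W), a W ⇒ L
n=3: can move to 2, which is L ⇒ W
n=4: can move to 2, which is L ⇒ W
n=5: the only move is to 4(W), a W ⇒ L
n=6: can move to 5, which is L ⇒ W
n=7: the only move is to 6(W), a W ⇒ L
n=8: can move to 7, which is L ⇒ W
n=9: moves to 6(W), 8(W); every one is W ⇒ L
n=10: can move to 5, which is L ⇒ W
n=11: the only move is to 10(W), a W ⇒ L
n=12: can move to 9, which is L ⇒ W
n=13: the only move is to 12(W), a W ⇒ L
n=14: can move to 7, which is L ⇒ W
n=15: moves to 10(W), 12(W), 14(W); every one is W ⇒ L
n=16: can move to 15, which is L ⇒ W
From 16, the L positions reachable in one move are: 15.

Move to 15.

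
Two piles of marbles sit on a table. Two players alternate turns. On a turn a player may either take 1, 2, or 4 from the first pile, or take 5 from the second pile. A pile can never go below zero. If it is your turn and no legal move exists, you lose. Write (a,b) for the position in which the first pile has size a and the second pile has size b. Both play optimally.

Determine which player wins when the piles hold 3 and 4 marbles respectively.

Positions with no move are L. A position that does have a move is losing for the player to move precisely when every available move leads to a winning position for the opponent. Fill in the labels:
No move ever increases a pile, so every position that can arise here has a ≤ 3 and b ≤ 4; it is enough to label the cells with 0 ≤ a ≤ 3 and 0 ≤ b ≤ 4.
Every move lowers a or b (never raises either), so fill the grid row by row in increasing a, and left to right within a row: each cell's successors are then already labelled.
      b=0  b=1  b=2  b=3  b=4
a=0:    L    L    L    L    L
a=1:    W    W    W    W    W
a=2:    W    W    W    W    W
a=3:    L    L    L    L    L
Cells with no legal move (terminal, hence L): (0,0), (0,1), (0,2), (0,3), (0,4).
The remaining L cells, each justified by listing all of its moves:
(3,0): only reaches (2,0)(W), (1,0)(W), all W → L
(3,1): only reaches (2,1)(W), (1,1)(W), all W → L
(3,2): only reaches (2,2)(W), (1,2)(W), all W → L
(3,3): only reaches (2,3)(W), (1,3)(W), all W → L
(3,4): only reaches (2,4)(W), (1,4)(W), all W → L
Every other cell has at least one move into one of the L cells above, so it is W.
The starting position (3,4) is L: whatever the player to move does, the opponent receives a W position.

The second player wins.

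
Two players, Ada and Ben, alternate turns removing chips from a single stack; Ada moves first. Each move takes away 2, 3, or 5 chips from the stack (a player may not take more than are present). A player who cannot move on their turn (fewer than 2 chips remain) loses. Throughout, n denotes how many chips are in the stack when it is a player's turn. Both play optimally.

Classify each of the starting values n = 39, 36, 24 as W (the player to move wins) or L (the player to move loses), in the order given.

Compute win/loss labels from the base case upward. A position with no move is L. Any other position is W if it can reach an L in one move, else L.
n=0: no move → L
n=1: no move → L
n=2: can move to 0, which is L ⇒ W
n=3: can move to 1, which is L ⇒ W
n=4: can move to 1, which is L ⇒ W
n=5: can move to 0, which is L ⇒ W
n=6: can move to 1, which is L ⇒ W
n=7: moves to 5(W), 4(W), 2(W); every one is W ⇒ L
n=8: moves to 6(W), 5(W), 3(W); every one is W ⇒ L
n=9: can move to 7, which is L ⇒ W
n=10: can move to 8, which is L ⇒ W
n=11: can move to 8, which is L ⇒ W
n=12: can move to 7, which is L ⇒ W
n=13: can move to 8, which is L ⇒ W
n=14: moves to 12(W), 11(W), 9(W); every one is W ⇒ L
n=15: moves to 13(W), 12(W), 10(W); every one is W ⇒ L
n=16: can move to 14, which is L ⇒ W
n=17: can move to 15, which is L ⇒ W
n=18: can move to 15, which is L ⇒ W
n=19: can move to 14, which is L ⇒ W
n=20: can move to 15, which is L ⇒ W
n=21: moves to 19(W), 18(W), 16(W); every one is W ⇒ L
n=22: moves to 20(W), 19(W), 17(W); every one is W ⇒ L
n=23: can move to 21, which is L ⇒ W
n=24: can move to 22, which is L ⇒ W
n=25: can move to 22, which is L ⇒ W
n=26: can move to 21, which is L ⇒ W
n=27: can move to 22, which is L ⇒ W
n=28: moves to 26(W), 25(W), 23(W); every one is W ⇒ L
n=29: moves to 27(W), 26(W), 24(W); every one is W ⇒ L
n=30: can move to 28, which is L ⇒ W
n=31: can move to 29, which is L ⇒ W
n=32: can move to 29, which is L ⇒ W
n=33: can move to 28, which is L ⇒ W
n=34: can move to 29, which is L ⇒ W
n=35: moves to 33(W), 32(W), 30(W); every one is W ⇒ L
n=36: moves to 34(W), 33(W), 31(W); every one is W ⇒ L
n=37: can move to 35, which is L ⇒ W
n=38: can move to 36, which is L ⇒ W
n=39: can move to 36, which is L ⇒ W

39: W, 36: L, 24: W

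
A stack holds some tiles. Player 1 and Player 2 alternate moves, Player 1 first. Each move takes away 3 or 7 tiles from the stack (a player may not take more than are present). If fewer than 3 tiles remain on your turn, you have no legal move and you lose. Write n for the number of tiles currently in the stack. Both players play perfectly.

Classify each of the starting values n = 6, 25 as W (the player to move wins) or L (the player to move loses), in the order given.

Build the W/L table. Terminal = L. A non-terminal position is W if it has a move to some L; otherwise it is L.
n=0: no move → L
n=1: no move → L
n=2: no move → L
n=3: W (go to 0, an L position)
n=4: W (go to 1, an L position)
n=5: W (go to 2, an L position)
n=6: L (sole option 3(W) is W)
n=7: W (go to 0, an L position)
n=8: W (go to 1, an L position)
n=9: W (go to 6, an L position)
n=10: L (options 7(W), 3(W) are all W)
n=11: L (options 8(W), 4(W) are all W)
n=12: L (options 9(W), 5(W) are all W)
n=13: W (go to 10, an L position)
n=14: W (go to 11, an L position)
n=15: W (go to 12, an L position)
n=16: L (options 13(W), 9(W) are all W)
n=17: W (go to 10, an L position)
n=18: W (go to 11, an L position)
n=19: W (go to 16, an L position)
n=20: L (options 17(W), 13(W) are all W)
n=21: L (options 18(W), 14(W) are all W)
n=22: L (options 19(W), 15(W) are all W)
n=23: W (go to 20, an L position)
n=24: W (go to 21, an L position)
n=25: W (go to 22, an L position)

6: L, 25: W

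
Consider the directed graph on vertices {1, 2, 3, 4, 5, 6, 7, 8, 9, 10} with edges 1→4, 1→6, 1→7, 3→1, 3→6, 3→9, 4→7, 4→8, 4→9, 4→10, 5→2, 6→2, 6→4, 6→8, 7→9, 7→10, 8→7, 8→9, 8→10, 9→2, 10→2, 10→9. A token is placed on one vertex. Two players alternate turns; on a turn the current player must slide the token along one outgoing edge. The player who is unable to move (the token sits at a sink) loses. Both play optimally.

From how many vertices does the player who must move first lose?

3

Label each position W (a win for the player to move) or L (a loss). A position with no legal move is L; any other position is W exactly when some move reaches an L, and L when every move reaches a W.
Every edge goes from a vertex to one that appears earlier in the order 2, 9, 10, 7, 8, 4, 6, 5, 1, 3, so processing vertices in that order labels each vertex after all of its successors.
2: no outgoing edge → L
9: can move to 2, which is L ⇒ W
10: can move to 2, which is L ⇒ W
7: moves to 10(W), 9(W); every one is W ⇒ L
8: can move to 7, which is L ⇒ W
4: can move to 7, which is L ⇒ W
6: can move to 2, which is L ⇒ W
5: can move to 2, which is L ⇒ W
1: can move to 7, which is L ⇒ W
3: moves to 1(W), 6(W), 9(W); every one is W ⇒ L
The L vertices are 2, 3, 7; that is 3 in all.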